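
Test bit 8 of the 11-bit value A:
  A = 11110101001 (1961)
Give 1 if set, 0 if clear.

Bit 8 is the 9th from the right.
  11110101001
    ^
That bit is 1.

Answer: 1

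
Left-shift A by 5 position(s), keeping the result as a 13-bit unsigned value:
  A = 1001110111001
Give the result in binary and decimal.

Shift left by 5: drop the top 5 bit(s), append 5 zero(s) on the right.
  1001110111001  ->  discard [10011], keep [10111001], append 00000
= 1011100100000

Answer: 1011100100000 (5920)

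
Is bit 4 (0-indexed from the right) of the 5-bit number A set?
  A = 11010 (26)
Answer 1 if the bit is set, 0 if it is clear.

Bit 4 is the 5th from the right.
  11010
  ^
That bit is 1.

Answer: 1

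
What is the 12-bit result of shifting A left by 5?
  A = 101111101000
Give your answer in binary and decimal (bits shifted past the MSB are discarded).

Shift left by 5: drop the top 5 bit(s), append 5 zero(s) on the right.
  101111101000  ->  discard [10111], keep [1101000], append 00000
= 110100000000

Answer: 110100000000 (3328)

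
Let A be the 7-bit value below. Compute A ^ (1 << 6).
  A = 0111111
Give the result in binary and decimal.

Mask = 1 << 6 = 1000000
Bit 6 of A is 0; XOR with the mask flips it to 1.
  0111111
^ 1000000
---------
  1111111

Answer: 1111111 (127)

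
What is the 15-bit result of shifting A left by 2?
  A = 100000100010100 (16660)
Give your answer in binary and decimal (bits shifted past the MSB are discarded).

Shift left by 2: drop the top 2 bit(s), append 2 zero(s) on the right.
  100000100010100  ->  discard [10], keep [0000100010100], append 00
= 000010001010000

Answer: 000010001010000 (1104)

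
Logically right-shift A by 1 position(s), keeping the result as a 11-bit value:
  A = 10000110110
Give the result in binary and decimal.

Logical shift right by 1: drop the bottom 1 bit(s), prepend 1 zero(s) on the left.
  10000110110  ->  keep [1000011011], discard [0], prepend 0
= 01000011011

Answer: 01000011011 (539)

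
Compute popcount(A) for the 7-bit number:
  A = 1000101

1000101
1-bits at positions (from bit 0 = LSB): 0, 2, 6
Count = 3

Answer: 3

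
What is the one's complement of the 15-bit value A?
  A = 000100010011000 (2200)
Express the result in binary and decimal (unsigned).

Flip each bit (0->1, 1->0):
  000100010011000
  111011101100111

Answer: 111011101100111 (30567)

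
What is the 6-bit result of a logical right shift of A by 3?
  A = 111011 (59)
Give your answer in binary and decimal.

Logical shift right by 3: drop the bottom 3 bit(s), prepend 3 zero(s) on the left.
  111011  ->  keep [111], discard [011], prepend 000
= 000111

Answer: 000111 (7)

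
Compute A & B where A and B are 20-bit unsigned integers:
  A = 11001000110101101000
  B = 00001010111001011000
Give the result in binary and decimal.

Apply & to each column (1 only where both bits are 1):
  11001000110101101000
& 00001010111001011000
----------------------
  00001000110001001000

Answer: 00001000110001001000 (35912)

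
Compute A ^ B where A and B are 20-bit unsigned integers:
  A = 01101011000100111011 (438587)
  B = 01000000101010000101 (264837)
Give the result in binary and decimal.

Apply ^ to each column (1 where bits differ):
  01101011000100111011
^ 01000000101010000101
----------------------
  00101011101110111110

Answer: 00101011101110111110 (179134)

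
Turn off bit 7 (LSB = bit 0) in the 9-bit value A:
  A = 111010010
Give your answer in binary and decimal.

Mask = ~(1 << 7) = 101111111
Bit 7 of A is 1, so AND-ing with the mask clears it to 0.
  111010010
& 101111111
-----------
  101010010

Answer: 101010010 (338)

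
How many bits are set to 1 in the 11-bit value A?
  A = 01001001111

01001001111
1-bits at positions (from bit 0 = LSB): 0, 1, 2, 3, 6, 9
Count = 6

Answer: 6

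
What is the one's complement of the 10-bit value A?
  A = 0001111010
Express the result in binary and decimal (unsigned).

Flip each bit (0->1, 1->0):
  0001111010
  1110000101

Answer: 1110000101 (901)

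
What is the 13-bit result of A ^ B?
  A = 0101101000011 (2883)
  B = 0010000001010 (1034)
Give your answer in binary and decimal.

Apply ^ to each column (1 where bits differ):
  0101101000011
^ 0010000001010
---------------
  0111101001001

Answer: 0111101001001 (3913)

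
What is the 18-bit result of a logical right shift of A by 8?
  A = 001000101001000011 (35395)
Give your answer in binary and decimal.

Logical shift right by 8: drop the bottom 8 bit(s), prepend 8 zero(s) on the left.
  001000101001000011  ->  keep [0010001010], discard [01000011], prepend 00000000
= 000000000010001010

Answer: 000000000010001010 (138)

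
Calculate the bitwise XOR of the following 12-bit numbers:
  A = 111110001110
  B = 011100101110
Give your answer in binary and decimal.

Apply ^ to each column (1 where bits differ):
  111110001110
^ 011100101110
--------------
  100010100000

Answer: 100010100000 (2208)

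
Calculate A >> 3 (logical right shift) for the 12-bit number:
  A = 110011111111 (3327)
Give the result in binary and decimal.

Logical shift right by 3: drop the bottom 3 bit(s), prepend 3 zero(s) on the left.
  110011111111  ->  keep [110011111], discard [111], prepend 000
= 000110011111

Answer: 000110011111 (415)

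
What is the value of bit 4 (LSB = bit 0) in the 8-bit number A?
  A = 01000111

Bit 4 is the 5th from the right.
  01000111
     ^
That bit is 0.

Answer: 0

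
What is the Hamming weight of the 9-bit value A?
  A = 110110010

110110010
1-bits at positions (from bit 0 = LSB): 1, 4, 5, 7, 8
Count = 5

Answer: 5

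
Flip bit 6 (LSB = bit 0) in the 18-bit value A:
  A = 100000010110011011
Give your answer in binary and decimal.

Mask = 1 << 6 = 000000000001000000
Bit 6 of A is 0; XOR with the mask flips it to 1.
  100000010110011011
^ 000000000001000000
--------------------
  100000010111011011

Answer: 100000010111011011 (132571)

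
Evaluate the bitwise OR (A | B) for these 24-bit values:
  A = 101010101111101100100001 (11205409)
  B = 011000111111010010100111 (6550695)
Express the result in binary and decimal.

Apply | to each column (1 where either bit is 1):
  101010101111101100100001
| 011000111111010010100111
--------------------------
  111010111111111110100111

Answer: 111010111111111110100111 (15466407)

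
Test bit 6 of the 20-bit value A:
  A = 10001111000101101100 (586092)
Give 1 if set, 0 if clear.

Bit 6 is the 7th from the right.
  10001111000101101100
               ^
That bit is 1.

Answer: 1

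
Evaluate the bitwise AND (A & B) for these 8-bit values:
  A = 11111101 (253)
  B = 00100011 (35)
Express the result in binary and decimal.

Apply & to each column (1 only where both bits are 1):
  11111101
& 00100011
----------
  00100001

Answer: 00100001 (33)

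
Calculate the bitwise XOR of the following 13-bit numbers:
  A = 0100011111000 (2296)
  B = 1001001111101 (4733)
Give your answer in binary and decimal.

Apply ^ to each column (1 where bits differ):
  0100011111000
^ 1001001111101
---------------
  1101010000101

Answer: 1101010000101 (6789)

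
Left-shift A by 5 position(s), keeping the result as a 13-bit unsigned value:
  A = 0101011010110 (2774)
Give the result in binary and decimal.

Shift left by 5: drop the top 5 bit(s), append 5 zero(s) on the right.
  0101011010110  ->  discard [01010], keep [11010110], append 00000
= 1101011000000

Answer: 1101011000000 (6848)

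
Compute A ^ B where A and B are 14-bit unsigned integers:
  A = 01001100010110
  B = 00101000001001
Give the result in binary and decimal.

Apply ^ to each column (1 where bits differ):
  01001100010110
^ 00101000001001
----------------
  01100100011111

Answer: 01100100011111 (6431)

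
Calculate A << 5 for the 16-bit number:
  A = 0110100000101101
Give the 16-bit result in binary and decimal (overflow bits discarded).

Shift left by 5: drop the top 5 bit(s), append 5 zero(s) on the right.
  0110100000101101  ->  discard [01101], keep [00000101101], append 00000
= 0000010110100000

Answer: 0000010110100000 (1440)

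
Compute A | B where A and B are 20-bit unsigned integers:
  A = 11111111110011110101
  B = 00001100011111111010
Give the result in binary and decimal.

Apply | to each column (1 where either bit is 1):
  11111111110011110101
| 00001100011111111010
----------------------
  11111111111111111111

Answer: 11111111111111111111 (1048575)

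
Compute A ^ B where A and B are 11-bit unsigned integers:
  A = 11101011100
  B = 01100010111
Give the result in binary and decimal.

Apply ^ to each column (1 where bits differ):
  11101011100
^ 01100010111
-------------
  10001001011

Answer: 10001001011 (1099)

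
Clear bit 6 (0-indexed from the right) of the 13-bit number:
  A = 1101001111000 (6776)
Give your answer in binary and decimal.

Mask = ~(1 << 6) = 1111110111111
Bit 6 of A is 1, so AND-ing with the mask clears it to 0.
  1101001111000
& 1111110111111
---------------
  1101000111000

Answer: 1101000111000 (6712)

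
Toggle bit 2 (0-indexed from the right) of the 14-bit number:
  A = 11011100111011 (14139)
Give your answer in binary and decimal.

Mask = 1 << 2 = 00000000000100
Bit 2 of A is 0; XOR with the mask flips it to 1.
  11011100111011
^ 00000000000100
----------------
  11011100111111

Answer: 11011100111111 (14143)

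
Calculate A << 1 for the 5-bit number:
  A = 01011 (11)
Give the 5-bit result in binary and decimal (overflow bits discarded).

Shift left by 1: drop the top 1 bit(s), append 1 zero(s) on the right.
  01011  ->  discard [0], keep [1011], append 0
= 10110

Answer: 10110 (22)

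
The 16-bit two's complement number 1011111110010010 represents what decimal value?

MSB is 1, so the value is negative. Find the magnitude:
1. Invert bits:  0100000001101101
2. Add 1:        0100000001101110  = 16494
3. Apply sign:   -16494

Answer: -16494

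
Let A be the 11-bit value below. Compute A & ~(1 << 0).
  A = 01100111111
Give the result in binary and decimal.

Mask = ~(1 << 0) = 11111111110
Bit 0 of A is 1, so AND-ing with the mask clears it to 0.
  01100111111
& 11111111110
-------------
  01100111110

Answer: 01100111110 (830)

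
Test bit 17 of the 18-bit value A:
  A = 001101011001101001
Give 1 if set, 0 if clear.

Bit 17 is the 18th from the right.
  001101011001101001
  ^
That bit is 0.

Answer: 0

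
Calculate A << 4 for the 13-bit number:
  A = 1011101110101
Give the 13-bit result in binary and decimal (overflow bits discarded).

Shift left by 4: drop the top 4 bit(s), append 4 zero(s) on the right.
  1011101110101  ->  discard [1011], keep [101110101], append 0000
= 1011101010000

Answer: 1011101010000 (5968)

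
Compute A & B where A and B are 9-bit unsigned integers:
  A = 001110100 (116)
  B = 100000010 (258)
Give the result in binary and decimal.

Apply & to each column (1 only where both bits are 1):
  001110100
& 100000010
-----------
  000000000

Answer: 000000000 (0)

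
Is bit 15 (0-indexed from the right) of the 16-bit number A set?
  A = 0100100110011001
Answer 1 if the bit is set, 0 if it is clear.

Bit 15 is the 16th from the right.
  0100100110011001
  ^
That bit is 0.

Answer: 0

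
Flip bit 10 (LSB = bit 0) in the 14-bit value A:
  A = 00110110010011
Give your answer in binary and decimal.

Mask = 1 << 10 = 00010000000000
Bit 10 of A is 1; XOR with the mask flips it to 0.
  00110110010011
^ 00010000000000
----------------
  00100110010011

Answer: 00100110010011 (2451)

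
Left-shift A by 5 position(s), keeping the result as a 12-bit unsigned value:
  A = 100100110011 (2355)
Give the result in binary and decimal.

Shift left by 5: drop the top 5 bit(s), append 5 zero(s) on the right.
  100100110011  ->  discard [10010], keep [0110011], append 00000
= 011001100000

Answer: 011001100000 (1632)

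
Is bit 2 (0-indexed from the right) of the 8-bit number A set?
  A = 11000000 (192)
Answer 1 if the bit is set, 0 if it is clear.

Bit 2 is the 3rd from the right.
  11000000
       ^
That bit is 0.

Answer: 0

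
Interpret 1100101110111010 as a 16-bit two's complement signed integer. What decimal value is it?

MSB is 1, so the value is negative. Find the magnitude:
1. Invert bits:  0011010001000101
2. Add 1:        0011010001000110  = 13382
3. Apply sign:   -13382

Answer: -13382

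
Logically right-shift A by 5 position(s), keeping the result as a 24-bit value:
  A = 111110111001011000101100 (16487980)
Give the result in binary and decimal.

Logical shift right by 5: drop the bottom 5 bit(s), prepend 5 zero(s) on the left.
  111110111001011000101100  ->  keep [1111101110010110001], discard [01100], prepend 00000
= 000001111101110010110001

Answer: 000001111101110010110001 (515249)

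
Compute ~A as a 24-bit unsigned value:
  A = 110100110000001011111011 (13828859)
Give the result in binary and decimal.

Flip each bit (0->1, 1->0):
  110100110000001011111011
  001011001111110100000100

Answer: 001011001111110100000100 (2948356)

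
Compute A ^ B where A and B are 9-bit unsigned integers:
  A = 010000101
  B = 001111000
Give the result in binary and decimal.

Apply ^ to each column (1 where bits differ):
  010000101
^ 001111000
-----------
  011111101

Answer: 011111101 (253)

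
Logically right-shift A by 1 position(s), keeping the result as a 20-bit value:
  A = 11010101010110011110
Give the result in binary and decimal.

Logical shift right by 1: drop the bottom 1 bit(s), prepend 1 zero(s) on the left.
  11010101010110011110  ->  keep [1101010101011001111], discard [0], prepend 0
= 01101010101011001111

Answer: 01101010101011001111 (436943)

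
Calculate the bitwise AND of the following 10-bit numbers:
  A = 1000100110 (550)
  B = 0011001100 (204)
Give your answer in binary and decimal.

Apply & to each column (1 only where both bits are 1):
  1000100110
& 0011001100
------------
  0000000100

Answer: 0000000100 (4)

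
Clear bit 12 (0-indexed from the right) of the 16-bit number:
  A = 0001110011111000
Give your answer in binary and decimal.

Mask = ~(1 << 12) = 1110111111111111
Bit 12 of A is 1, so AND-ing with the mask clears it to 0.
  0001110011111000
& 1110111111111111
------------------
  0000110011111000

Answer: 0000110011111000 (3320)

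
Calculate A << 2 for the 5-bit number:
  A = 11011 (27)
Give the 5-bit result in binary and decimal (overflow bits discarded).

Shift left by 2: drop the top 2 bit(s), append 2 zero(s) on the right.
  11011  ->  discard [11], keep [011], append 00
= 01100

Answer: 01100 (12)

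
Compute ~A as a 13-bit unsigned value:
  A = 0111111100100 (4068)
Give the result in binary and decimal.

Flip each bit (0->1, 1->0):
  0111111100100
  1000000011011

Answer: 1000000011011 (4123)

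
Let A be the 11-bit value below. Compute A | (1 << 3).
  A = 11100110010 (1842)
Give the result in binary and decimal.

Mask = 1 << 3 = 00000001000
Bit 3 of A is 0, so OR-ing with the mask flips it to 1.
  11100110010
| 00000001000
-------------
  11100111010

Answer: 11100111010 (1850)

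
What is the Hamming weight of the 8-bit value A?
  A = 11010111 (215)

11010111
1-bits at positions (from bit 0 = LSB): 0, 1, 2, 4, 6, 7
Count = 6

Answer: 6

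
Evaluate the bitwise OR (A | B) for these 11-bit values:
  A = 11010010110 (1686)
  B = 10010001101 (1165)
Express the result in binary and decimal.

Apply | to each column (1 where either bit is 1):
  11010010110
| 10010001101
-------------
  11010011111

Answer: 11010011111 (1695)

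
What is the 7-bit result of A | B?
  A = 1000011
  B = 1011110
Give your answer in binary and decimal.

Apply | to each column (1 where either bit is 1):
  1000011
| 1011110
---------
  1011111

Answer: 1011111 (95)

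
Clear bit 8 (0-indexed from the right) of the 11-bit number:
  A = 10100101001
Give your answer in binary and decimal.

Mask = ~(1 << 8) = 11011111111
Bit 8 of A is 1, so AND-ing with the mask clears it to 0.
  10100101001
& 11011111111
-------------
  10000101001

Answer: 10000101001 (1065)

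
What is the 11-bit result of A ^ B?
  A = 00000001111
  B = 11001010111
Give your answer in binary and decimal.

Apply ^ to each column (1 where bits differ):
  00000001111
^ 11001010111
-------------
  11001011000

Answer: 11001011000 (1624)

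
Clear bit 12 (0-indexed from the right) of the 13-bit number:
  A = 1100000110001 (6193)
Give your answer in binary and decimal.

Mask = ~(1 << 12) = 0111111111111
Bit 12 of A is 1, so AND-ing with the mask clears it to 0.
  1100000110001
& 0111111111111
---------------
  0100000110001

Answer: 0100000110001 (2097)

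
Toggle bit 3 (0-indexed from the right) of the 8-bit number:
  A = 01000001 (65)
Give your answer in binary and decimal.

Mask = 1 << 3 = 00001000
Bit 3 of A is 0; XOR with the mask flips it to 1.
  01000001
^ 00001000
----------
  01001001

Answer: 01001001 (73)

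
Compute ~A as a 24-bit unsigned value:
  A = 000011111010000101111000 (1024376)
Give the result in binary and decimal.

Flip each bit (0->1, 1->0):
  000011111010000101111000
  111100000101111010000111

Answer: 111100000101111010000111 (15752839)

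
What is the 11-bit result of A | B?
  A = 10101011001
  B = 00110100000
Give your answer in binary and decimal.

Apply | to each column (1 where either bit is 1):
  10101011001
| 00110100000
-------------
  10111111001

Answer: 10111111001 (1529)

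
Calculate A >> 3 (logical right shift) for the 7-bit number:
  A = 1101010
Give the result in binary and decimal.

Logical shift right by 3: drop the bottom 3 bit(s), prepend 3 zero(s) on the left.
  1101010  ->  keep [1101], discard [010], prepend 000
= 0001101

Answer: 0001101 (13)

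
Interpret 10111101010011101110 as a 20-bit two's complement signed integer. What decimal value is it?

MSB is 1, so the value is negative. Find the magnitude:
1. Invert bits:  01000010101100010001
2. Add 1:        01000010101100010010  = 273170
3. Apply sign:   -273170

Answer: -273170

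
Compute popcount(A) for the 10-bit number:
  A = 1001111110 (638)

1001111110
1-bits at positions (from bit 0 = LSB): 1, 2, 3, 4, 5, 6, 9
Count = 7

Answer: 7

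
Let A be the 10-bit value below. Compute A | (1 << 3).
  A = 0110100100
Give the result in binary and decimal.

Mask = 1 << 3 = 0000001000
Bit 3 of A is 0, so OR-ing with the mask flips it to 1.
  0110100100
| 0000001000
------------
  0110101100

Answer: 0110101100 (428)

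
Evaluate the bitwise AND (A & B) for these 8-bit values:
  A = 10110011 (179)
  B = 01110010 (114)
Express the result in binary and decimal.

Apply & to each column (1 only where both bits are 1):
  10110011
& 01110010
----------
  00110010

Answer: 00110010 (50)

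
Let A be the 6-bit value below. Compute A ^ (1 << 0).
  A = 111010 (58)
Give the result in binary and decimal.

Mask = 1 << 0 = 000001
Bit 0 of A is 0; XOR with the mask flips it to 1.
  111010
^ 000001
--------
  111011

Answer: 111011 (59)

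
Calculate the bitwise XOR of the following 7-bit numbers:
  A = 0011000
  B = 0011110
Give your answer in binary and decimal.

Apply ^ to each column (1 where bits differ):
  0011000
^ 0011110
---------
  0000110

Answer: 0000110 (6)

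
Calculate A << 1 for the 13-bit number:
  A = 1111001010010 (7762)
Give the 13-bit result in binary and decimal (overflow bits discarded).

Shift left by 1: drop the top 1 bit(s), append 1 zero(s) on the right.
  1111001010010  ->  discard [1], keep [111001010010], append 0
= 1110010100100

Answer: 1110010100100 (7332)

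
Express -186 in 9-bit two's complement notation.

1. Binary of +186:  010111010
2. Invert bits:     101000101
3. Add 1:           101000110

Answer: 101000110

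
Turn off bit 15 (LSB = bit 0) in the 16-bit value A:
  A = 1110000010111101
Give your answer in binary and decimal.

Mask = ~(1 << 15) = 0111111111111111
Bit 15 of A is 1, so AND-ing with the mask clears it to 0.
  1110000010111101
& 0111111111111111
------------------
  0110000010111101

Answer: 0110000010111101 (24765)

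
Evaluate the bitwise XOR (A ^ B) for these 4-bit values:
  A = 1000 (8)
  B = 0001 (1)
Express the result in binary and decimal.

Apply ^ to each column (1 where bits differ):
  1000
^ 0001
------
  1001

Answer: 1001 (9)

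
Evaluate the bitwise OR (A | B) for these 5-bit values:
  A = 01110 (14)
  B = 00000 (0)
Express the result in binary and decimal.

Apply | to each column (1 where either bit is 1):
  01110
| 00000
-------
  01110

Answer: 01110 (14)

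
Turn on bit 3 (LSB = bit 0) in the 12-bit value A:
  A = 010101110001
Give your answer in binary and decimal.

Mask = 1 << 3 = 000000001000
Bit 3 of A is 0, so OR-ing with the mask flips it to 1.
  010101110001
| 000000001000
--------------
  010101111001

Answer: 010101111001 (1401)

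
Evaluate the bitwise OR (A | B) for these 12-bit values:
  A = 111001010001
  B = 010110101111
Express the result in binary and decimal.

Apply | to each column (1 where either bit is 1):
  111001010001
| 010110101111
--------------
  111111111111

Answer: 111111111111 (4095)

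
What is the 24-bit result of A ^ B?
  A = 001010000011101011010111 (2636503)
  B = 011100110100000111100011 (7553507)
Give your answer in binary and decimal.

Apply ^ to each column (1 where bits differ):
  001010000011101011010111
^ 011100110100000111100011
--------------------------
  010110110111101100110100

Answer: 010110110111101100110100 (5995316)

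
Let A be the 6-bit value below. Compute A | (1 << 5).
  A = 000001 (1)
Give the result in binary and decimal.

Mask = 1 << 5 = 100000
Bit 5 of A is 0, so OR-ing with the mask flips it to 1.
  000001
| 100000
--------
  100001

Answer: 100001 (33)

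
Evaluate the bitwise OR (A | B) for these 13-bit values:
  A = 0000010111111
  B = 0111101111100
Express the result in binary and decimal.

Apply | to each column (1 where either bit is 1):
  0000010111111
| 0111101111100
---------------
  0111111111111

Answer: 0111111111111 (4095)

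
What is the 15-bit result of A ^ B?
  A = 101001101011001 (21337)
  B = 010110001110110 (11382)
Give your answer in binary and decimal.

Apply ^ to each column (1 where bits differ):
  101001101011001
^ 010110001110110
-----------------
  111111100101111

Answer: 111111100101111 (32559)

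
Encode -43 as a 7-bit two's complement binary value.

1. Binary of +43:  0101011
2. Invert bits:     1010100
3. Add 1:           1010101

Answer: 1010101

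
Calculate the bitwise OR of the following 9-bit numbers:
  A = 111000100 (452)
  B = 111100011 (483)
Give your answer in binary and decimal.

Apply | to each column (1 where either bit is 1):
  111000100
| 111100011
-----------
  111100111

Answer: 111100111 (487)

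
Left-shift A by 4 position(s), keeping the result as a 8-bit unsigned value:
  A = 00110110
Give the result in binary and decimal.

Shift left by 4: drop the top 4 bit(s), append 4 zero(s) on the right.
  00110110  ->  discard [0011], keep [0110], append 0000
= 01100000

Answer: 01100000 (96)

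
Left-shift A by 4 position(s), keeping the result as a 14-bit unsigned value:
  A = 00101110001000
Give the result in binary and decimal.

Shift left by 4: drop the top 4 bit(s), append 4 zero(s) on the right.
  00101110001000  ->  discard [0010], keep [1110001000], append 0000
= 11100010000000

Answer: 11100010000000 (14464)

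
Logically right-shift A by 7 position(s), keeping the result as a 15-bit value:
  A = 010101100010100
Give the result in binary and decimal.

Logical shift right by 7: drop the bottom 7 bit(s), prepend 7 zero(s) on the left.
  010101100010100  ->  keep [01010110], discard [0010100], prepend 0000000
= 000000001010110

Answer: 000000001010110 (86)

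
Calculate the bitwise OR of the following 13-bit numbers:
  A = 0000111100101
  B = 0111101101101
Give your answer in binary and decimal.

Apply | to each column (1 where either bit is 1):
  0000111100101
| 0111101101101
---------------
  0111111101101

Answer: 0111111101101 (4077)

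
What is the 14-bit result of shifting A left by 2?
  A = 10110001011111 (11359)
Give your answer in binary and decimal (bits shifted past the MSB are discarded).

Shift left by 2: drop the top 2 bit(s), append 2 zero(s) on the right.
  10110001011111  ->  discard [10], keep [110001011111], append 00
= 11000101111100

Answer: 11000101111100 (12668)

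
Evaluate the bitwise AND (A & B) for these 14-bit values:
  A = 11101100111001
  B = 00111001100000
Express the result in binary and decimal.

Apply & to each column (1 only where both bits are 1):
  11101100111001
& 00111001100000
----------------
  00101000100000

Answer: 00101000100000 (2592)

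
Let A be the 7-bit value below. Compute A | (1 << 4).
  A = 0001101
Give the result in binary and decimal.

Mask = 1 << 4 = 0010000
Bit 4 of A is 0, so OR-ing with the mask flips it to 1.
  0001101
| 0010000
---------
  0011101

Answer: 0011101 (29)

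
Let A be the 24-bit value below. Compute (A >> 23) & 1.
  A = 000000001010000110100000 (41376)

Bit 23 is the 24th from the right.
  000000001010000110100000
  ^
That bit is 0.

Answer: 0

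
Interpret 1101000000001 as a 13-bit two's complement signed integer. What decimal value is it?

MSB is 1, so the value is negative. Find the magnitude:
1. Invert bits:  0010111111110
2. Add 1:        0010111111111  = 1535
3. Apply sign:   -1535

Answer: -1535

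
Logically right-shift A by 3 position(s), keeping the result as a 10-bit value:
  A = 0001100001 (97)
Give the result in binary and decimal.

Logical shift right by 3: drop the bottom 3 bit(s), prepend 3 zero(s) on the left.
  0001100001  ->  keep [0001100], discard [001], prepend 000
= 0000001100

Answer: 0000001100 (12)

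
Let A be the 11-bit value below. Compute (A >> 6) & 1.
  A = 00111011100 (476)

Bit 6 is the 7th from the right.
  00111011100
      ^
That bit is 1.

Answer: 1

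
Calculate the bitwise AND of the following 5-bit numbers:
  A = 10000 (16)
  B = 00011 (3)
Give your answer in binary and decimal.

Apply & to each column (1 only where both bits are 1):
  10000
& 00011
-------
  00000

Answer: 00000 (0)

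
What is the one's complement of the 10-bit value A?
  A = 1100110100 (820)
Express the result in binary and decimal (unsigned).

Flip each bit (0->1, 1->0):
  1100110100
  0011001011

Answer: 0011001011 (203)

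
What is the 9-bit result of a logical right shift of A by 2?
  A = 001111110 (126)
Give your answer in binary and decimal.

Logical shift right by 2: drop the bottom 2 bit(s), prepend 2 zero(s) on the left.
  001111110  ->  keep [0011111], discard [10], prepend 00
= 000011111

Answer: 000011111 (31)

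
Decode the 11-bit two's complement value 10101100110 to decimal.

MSB is 1, so the value is negative. Find the magnitude:
1. Invert bits:  01010011001
2. Add 1:        01010011010  = 666
3. Apply sign:   -666

Answer: -666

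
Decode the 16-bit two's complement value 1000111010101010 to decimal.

MSB is 1, so the value is negative. Find the magnitude:
1. Invert bits:  0111000101010101
2. Add 1:        0111000101010110  = 29014
3. Apply sign:   -29014

Answer: -29014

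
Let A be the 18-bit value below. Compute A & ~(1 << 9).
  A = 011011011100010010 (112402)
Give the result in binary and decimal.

Mask = ~(1 << 9) = 111111110111111111
Bit 9 of A is 1, so AND-ing with the mask clears it to 0.
  011011011100010010
& 111111110111111111
--------------------
  011011010100010010

Answer: 011011010100010010 (111890)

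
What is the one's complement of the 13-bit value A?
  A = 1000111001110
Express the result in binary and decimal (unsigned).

Flip each bit (0->1, 1->0):
  1000111001110
  0111000110001

Answer: 0111000110001 (3633)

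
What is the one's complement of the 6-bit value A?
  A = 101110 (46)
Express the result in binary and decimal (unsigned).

Flip each bit (0->1, 1->0):
  101110
  010001

Answer: 010001 (17)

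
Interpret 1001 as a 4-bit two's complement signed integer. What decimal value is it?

MSB is 1, so the value is negative. Find the magnitude:
1. Invert bits:  0110
2. Add 1:        0111  = 7
3. Apply sign:   -7

Answer: -7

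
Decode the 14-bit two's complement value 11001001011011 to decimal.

MSB is 1, so the value is negative. Find the magnitude:
1. Invert bits:  00110110100100
2. Add 1:        00110110100101  = 3493
3. Apply sign:   -3493

Answer: -3493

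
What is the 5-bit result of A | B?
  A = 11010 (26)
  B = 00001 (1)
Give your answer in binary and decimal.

Apply | to each column (1 where either bit is 1):
  11010
| 00001
-------
  11011

Answer: 11011 (27)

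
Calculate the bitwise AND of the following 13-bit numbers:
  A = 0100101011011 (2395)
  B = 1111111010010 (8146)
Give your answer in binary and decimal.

Apply & to each column (1 only where both bits are 1):
  0100101011011
& 1111111010010
---------------
  0100101010010

Answer: 0100101010010 (2386)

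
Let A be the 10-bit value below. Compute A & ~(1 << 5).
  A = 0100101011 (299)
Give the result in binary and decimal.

Mask = ~(1 << 5) = 1111011111
Bit 5 of A is 1, so AND-ing with the mask clears it to 0.
  0100101011
& 1111011111
------------
  0100001011

Answer: 0100001011 (267)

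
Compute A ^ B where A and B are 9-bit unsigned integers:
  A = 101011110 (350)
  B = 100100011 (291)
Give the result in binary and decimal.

Apply ^ to each column (1 where bits differ):
  101011110
^ 100100011
-----------
  001111101

Answer: 001111101 (125)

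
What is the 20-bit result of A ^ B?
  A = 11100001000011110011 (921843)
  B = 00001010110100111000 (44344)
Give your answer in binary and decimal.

Apply ^ to each column (1 where bits differ):
  11100001000011110011
^ 00001010110100111000
----------------------
  11101011110111001011

Answer: 11101011110111001011 (966091)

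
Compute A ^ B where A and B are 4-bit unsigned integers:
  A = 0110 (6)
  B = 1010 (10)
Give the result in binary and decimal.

Apply ^ to each column (1 where bits differ):
  0110
^ 1010
------
  1100

Answer: 1100 (12)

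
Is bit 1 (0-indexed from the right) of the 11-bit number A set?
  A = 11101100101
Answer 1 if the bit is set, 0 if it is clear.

Bit 1 is the 2nd from the right.
  11101100101
           ^
That bit is 0.

Answer: 0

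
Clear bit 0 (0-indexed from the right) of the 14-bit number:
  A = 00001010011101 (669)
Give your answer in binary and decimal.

Mask = ~(1 << 0) = 11111111111110
Bit 0 of A is 1, so AND-ing with the mask clears it to 0.
  00001010011101
& 11111111111110
----------------
  00001010011100

Answer: 00001010011100 (668)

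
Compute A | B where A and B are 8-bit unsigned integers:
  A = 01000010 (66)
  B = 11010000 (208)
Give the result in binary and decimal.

Apply | to each column (1 where either bit is 1):
  01000010
| 11010000
----------
  11010010

Answer: 11010010 (210)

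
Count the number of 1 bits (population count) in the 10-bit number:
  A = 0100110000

0100110000
1-bits at positions (from bit 0 = LSB): 4, 5, 8
Count = 3

Answer: 3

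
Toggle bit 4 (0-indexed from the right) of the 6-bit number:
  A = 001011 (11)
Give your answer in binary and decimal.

Mask = 1 << 4 = 010000
Bit 4 of A is 0; XOR with the mask flips it to 1.
  001011
^ 010000
--------
  011011

Answer: 011011 (27)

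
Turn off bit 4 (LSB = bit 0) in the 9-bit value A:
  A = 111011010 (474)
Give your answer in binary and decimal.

Mask = ~(1 << 4) = 111101111
Bit 4 of A is 1, so AND-ing with the mask clears it to 0.
  111011010
& 111101111
-----------
  111001010

Answer: 111001010 (458)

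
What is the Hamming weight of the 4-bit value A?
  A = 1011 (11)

1011
1-bits at positions (from bit 0 = LSB): 0, 1, 3
Count = 3

Answer: 3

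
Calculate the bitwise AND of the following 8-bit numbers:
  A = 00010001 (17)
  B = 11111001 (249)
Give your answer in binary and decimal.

Apply & to each column (1 only where both bits are 1):
  00010001
& 11111001
----------
  00010001

Answer: 00010001 (17)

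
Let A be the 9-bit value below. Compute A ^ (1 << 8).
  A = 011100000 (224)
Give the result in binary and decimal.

Mask = 1 << 8 = 100000000
Bit 8 of A is 0; XOR with the mask flips it to 1.
  011100000
^ 100000000
-----------
  111100000

Answer: 111100000 (480)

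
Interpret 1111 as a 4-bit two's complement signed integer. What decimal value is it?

MSB is 1, so the value is negative. Find the magnitude:
1. Invert bits:  0000
2. Add 1:        0001  = 1
3. Apply sign:   -1

Answer: -1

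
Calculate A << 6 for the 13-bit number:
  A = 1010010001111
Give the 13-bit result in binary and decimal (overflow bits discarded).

Shift left by 6: drop the top 6 bit(s), append 6 zero(s) on the right.
  1010010001111  ->  discard [101001], keep [0001111], append 000000
= 0001111000000

Answer: 0001111000000 (960)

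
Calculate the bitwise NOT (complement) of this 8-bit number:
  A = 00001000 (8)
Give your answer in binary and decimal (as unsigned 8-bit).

Flip each bit (0->1, 1->0):
  00001000
  11110111

Answer: 11110111 (247)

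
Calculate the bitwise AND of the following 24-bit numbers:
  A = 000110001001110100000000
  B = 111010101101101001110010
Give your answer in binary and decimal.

Apply & to each column (1 only where both bits are 1):
  000110001001110100000000
& 111010101101101001110010
--------------------------
  000010001001100000000000

Answer: 000010001001100000000000 (563200)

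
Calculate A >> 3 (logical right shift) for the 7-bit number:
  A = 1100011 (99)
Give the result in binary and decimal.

Logical shift right by 3: drop the bottom 3 bit(s), prepend 3 zero(s) on the left.
  1100011  ->  keep [1100], discard [011], prepend 000
= 0001100

Answer: 0001100 (12)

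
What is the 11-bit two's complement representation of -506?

1. Binary of +506:  00111111010
2. Invert bits:     11000000101
3. Add 1:           11000000110

Answer: 11000000110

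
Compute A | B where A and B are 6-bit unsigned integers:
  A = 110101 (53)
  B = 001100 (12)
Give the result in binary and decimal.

Apply | to each column (1 where either bit is 1):
  110101
| 001100
--------
  111101

Answer: 111101 (61)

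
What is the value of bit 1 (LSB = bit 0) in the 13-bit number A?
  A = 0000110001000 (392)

Bit 1 is the 2nd from the right.
  0000110001000
             ^
That bit is 0.

Answer: 0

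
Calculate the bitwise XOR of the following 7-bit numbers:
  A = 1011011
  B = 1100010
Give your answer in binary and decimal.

Apply ^ to each column (1 where bits differ):
  1011011
^ 1100010
---------
  0111001

Answer: 0111001 (57)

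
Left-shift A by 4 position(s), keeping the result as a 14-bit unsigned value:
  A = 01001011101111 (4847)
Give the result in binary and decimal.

Shift left by 4: drop the top 4 bit(s), append 4 zero(s) on the right.
  01001011101111  ->  discard [0100], keep [1011101111], append 0000
= 10111011110000

Answer: 10111011110000 (12016)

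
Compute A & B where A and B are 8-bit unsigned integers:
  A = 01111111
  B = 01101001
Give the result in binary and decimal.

Apply & to each column (1 only where both bits are 1):
  01111111
& 01101001
----------
  01101001

Answer: 01101001 (105)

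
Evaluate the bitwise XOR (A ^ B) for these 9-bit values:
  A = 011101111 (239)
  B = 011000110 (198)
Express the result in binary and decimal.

Apply ^ to each column (1 where bits differ):
  011101111
^ 011000110
-----------
  000101001

Answer: 000101001 (41)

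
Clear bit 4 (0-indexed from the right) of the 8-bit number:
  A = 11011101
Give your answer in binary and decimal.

Mask = ~(1 << 4) = 11101111
Bit 4 of A is 1, so AND-ing with the mask clears it to 0.
  11011101
& 11101111
----------
  11001101

Answer: 11001101 (205)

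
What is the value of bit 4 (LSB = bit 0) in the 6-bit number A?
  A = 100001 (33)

Bit 4 is the 5th from the right.
  100001
   ^
That bit is 0.

Answer: 0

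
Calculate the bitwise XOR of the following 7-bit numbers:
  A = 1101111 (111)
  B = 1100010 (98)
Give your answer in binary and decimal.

Apply ^ to each column (1 where bits differ):
  1101111
^ 1100010
---------
  0001101

Answer: 0001101 (13)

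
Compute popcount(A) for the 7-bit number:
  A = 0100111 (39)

0100111
1-bits at positions (from bit 0 = LSB): 0, 1, 2, 5
Count = 4

Answer: 4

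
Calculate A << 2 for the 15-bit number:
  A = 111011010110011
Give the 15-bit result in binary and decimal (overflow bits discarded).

Shift left by 2: drop the top 2 bit(s), append 2 zero(s) on the right.
  111011010110011  ->  discard [11], keep [1011010110011], append 00
= 101101011001100

Answer: 101101011001100 (23244)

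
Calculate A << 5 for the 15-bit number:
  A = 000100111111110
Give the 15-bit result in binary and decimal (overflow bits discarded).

Shift left by 5: drop the top 5 bit(s), append 5 zero(s) on the right.
  000100111111110  ->  discard [00010], keep [0111111110], append 00000
= 011111111000000

Answer: 011111111000000 (16320)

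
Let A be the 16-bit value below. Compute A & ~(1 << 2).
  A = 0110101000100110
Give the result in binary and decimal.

Mask = ~(1 << 2) = 1111111111111011
Bit 2 of A is 1, so AND-ing with the mask clears it to 0.
  0110101000100110
& 1111111111111011
------------------
  0110101000100010

Answer: 0110101000100010 (27170)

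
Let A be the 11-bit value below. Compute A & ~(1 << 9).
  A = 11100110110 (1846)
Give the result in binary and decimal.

Mask = ~(1 << 9) = 10111111111
Bit 9 of A is 1, so AND-ing with the mask clears it to 0.
  11100110110
& 10111111111
-------------
  10100110110

Answer: 10100110110 (1334)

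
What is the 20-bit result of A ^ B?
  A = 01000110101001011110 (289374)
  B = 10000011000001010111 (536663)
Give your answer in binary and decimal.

Apply ^ to each column (1 where bits differ):
  01000110101001011110
^ 10000011000001010111
----------------------
  11000101101000001001

Answer: 11000101101000001001 (809481)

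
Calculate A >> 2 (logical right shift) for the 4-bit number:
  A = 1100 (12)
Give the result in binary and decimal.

Logical shift right by 2: drop the bottom 2 bit(s), prepend 2 zero(s) on the left.
  1100  ->  keep [11], discard [00], prepend 00
= 0011

Answer: 0011 (3)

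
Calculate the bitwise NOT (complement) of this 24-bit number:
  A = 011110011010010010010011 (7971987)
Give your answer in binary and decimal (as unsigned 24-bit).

Flip each bit (0->1, 1->0):
  011110011010010010010011
  100001100101101101101100

Answer: 100001100101101101101100 (8805228)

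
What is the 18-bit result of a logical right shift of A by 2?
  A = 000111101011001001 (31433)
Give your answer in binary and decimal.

Logical shift right by 2: drop the bottom 2 bit(s), prepend 2 zero(s) on the left.
  000111101011001001  ->  keep [0001111010110010], discard [01], prepend 00
= 000001111010110010

Answer: 000001111010110010 (7858)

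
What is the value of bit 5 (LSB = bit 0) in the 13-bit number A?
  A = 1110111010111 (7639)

Bit 5 is the 6th from the right.
  1110111010111
         ^
That bit is 0.

Answer: 0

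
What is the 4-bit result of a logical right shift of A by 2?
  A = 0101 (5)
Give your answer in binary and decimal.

Logical shift right by 2: drop the bottom 2 bit(s), prepend 2 zero(s) on the left.
  0101  ->  keep [01], discard [01], prepend 00
= 0001

Answer: 0001 (1)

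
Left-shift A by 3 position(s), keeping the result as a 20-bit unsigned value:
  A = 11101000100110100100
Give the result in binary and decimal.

Shift left by 3: drop the top 3 bit(s), append 3 zero(s) on the right.
  11101000100110100100  ->  discard [111], keep [01000100110100100], append 000
= 01000100110100100000

Answer: 01000100110100100000 (281888)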